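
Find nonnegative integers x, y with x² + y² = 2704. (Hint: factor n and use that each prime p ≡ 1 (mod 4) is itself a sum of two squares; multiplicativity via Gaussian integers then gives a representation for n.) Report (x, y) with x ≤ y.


Step 1: Factor n = 2704 = 2^4 · 13^2.
Step 2: Check the mod-4 condition on each prime factor: 2 = 2 (special); 13 ≡ 1 (mod 4), exponent 2.
All primes ≡ 3 (mod 4) appear to even exponent (or don't appear), so by the two-squares theorem n IS expressible as a sum of two squares.
Step 3: Build a representation. Group n = k² · m with k = 4 and m = 13 · 13 = 169 (a product of primes ≡ 1 (mod 4)); a representation of m scales to one of n via (k·x)² + (k·y)² = k²(x² + y²). Each prime p ≡ 1 (mod 4) is itself a sum of two squares; find a² by testing p − a² for a perfect square:
  13: 13 − 1² = 12, 13 − 2² = 9 = 3² ⇒ 13 = 2² + 3².
  Combine using the Brahmagupta–Fibonacci identity (a² + b²)(c² + d²) = (ac − bd)² + (ad + bc)² = (ac + bd)² + (ad − bc)²:
  13 · 13 = 169: from (2² + 3²)(2² + 3²), take (2·2 − 3·3, 2·3 + 3·2) = (4 − 9, 6 + 6) = (-5, 12); dropping signs (only squares matter) gives (5, 12); check 5² + 12² = 25 + 144 = 169 ✓.
  Scale by k = 4: (4·5, 4·12) = (20, 48).
Step 4: Order so x ≤ y and verify: 20² + 48² = 400 + 2304 = 2704 = n. ✓

n = 2704 = 20² + 48² (one valid representation with x ≤ y).


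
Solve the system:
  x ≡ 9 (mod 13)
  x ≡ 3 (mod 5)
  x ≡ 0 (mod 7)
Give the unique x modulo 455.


Moduli 13, 5, 7 are pairwise coprime; by CRT there is a unique solution modulo M = 13 · 5 · 7 = 455.
Solve pairwise, accumulating the modulus:
  Start with x ≡ 9 (mod 13).
  Combine with x ≡ 3 (mod 5): since gcd(13, 5) = 1, we get a unique residue mod 65.
    Write x = 9 + 13·t and substitute into x ≡ 3 (mod 5): 13·t ≡ 3 − 9 = -6 (mod 5).
    Reduce coefficients mod 5: 3·t ≡ 4 (mod 5).
    The inverse of 3 mod 5 is 2 (since 3·2 = 6 = 1·5 + 1), so t ≡ 2·4 = 8 ≡ 3 (mod 5).
    Then x = 9 + 13·3 = 48, valid modulo lcm(13, 5) = 65: x ≡ 48 (mod 65).
  Combine with x ≡ 0 (mod 7): since gcd(65, 7) = 1, we get a unique residue mod 455.
    Write x = 48 + 65·t and substitute into x ≡ 0 (mod 7): 65·t ≡ 0 − 48 = -48 (mod 7).
    Reduce coefficients mod 7: 2·t ≡ 1 (mod 7).
    The inverse of 2 mod 7 is 4 (since 2·4 = 8 = 1·7 + 1), so t ≡ 4·1 = 4 ≡ 4 (mod 7).
    Then x = 48 + 65·4 = 308, valid modulo lcm(65, 7) = 455: x ≡ 308 (mod 455).
Verify: 308 mod 13 = 9 ✓, 308 mod 5 = 3 ✓, 308 mod 7 = 0 ✓.

x ≡ 308 (mod 455).


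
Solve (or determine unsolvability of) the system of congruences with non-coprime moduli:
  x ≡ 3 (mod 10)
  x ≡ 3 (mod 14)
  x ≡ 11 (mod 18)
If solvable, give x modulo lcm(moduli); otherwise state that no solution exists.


Moduli 10, 14, 18 are not pairwise coprime, so CRT works modulo lcm(m_i) when all pairwise compatibility conditions hold.
Pairwise compatibility: gcd(m_i, m_j) must divide a_i - a_j for every pair.
Merge one congruence at a time:
  Start: x ≡ 3 (mod 10).
  Combine with x ≡ 3 (mod 14): gcd(10, 14) = 2; 3 - 3 = 0, which IS divisible by 2, so compatible.
    Write x = 3 + 10·t and substitute into x ≡ 3 (mod 14): 10·t ≡ 3 − 3 = 0 (mod 14).
    Divide the congruence (and modulus) by g = 2: 5·t ≡ 0 (mod 7).
    The inverse of 5 mod 7 is 3 (since 5·3 = 15 = 2·7 + 1), so t ≡ 3·0 = 0 ≡ 0 (mod 7).
    Then x = 3 + 10·0 = 3, valid modulo lcm(10, 14) = 70: x ≡ 3 (mod 70).
  Combine with x ≡ 11 (mod 18): gcd(70, 18) = 2; 11 - 3 = 8, which IS divisible by 2, so compatible.
    Write x = 3 + 70·t and substitute into x ≡ 11 (mod 18): 70·t ≡ 11 − 3 = 8 (mod 18).
    Divide the congruence (and modulus) by g = 2: 35·t ≡ 4 (mod 9).
    Reduce coefficients mod 9: 8·t ≡ 4 (mod 9).
    The inverse of 8 mod 9 is 8 (since 8·8 = 64 = 7·9 + 1), so t ≡ 8·4 = 32 ≡ 5 (mod 9).
    Then x = 3 + 70·5 = 353, valid modulo lcm(70, 18) = 630: x ≡ 353 (mod 630).
Verify: 353 mod 10 = 3, 353 mod 14 = 3, 353 mod 18 = 11.

x ≡ 353 (mod 630).


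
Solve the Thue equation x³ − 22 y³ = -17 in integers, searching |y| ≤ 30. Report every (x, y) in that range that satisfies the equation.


The equation is x³ - 22y³ = -17. For fixed y, x³ = 22·y³ − 17, so a solution requires the RHS to be a perfect cube.
Strategy: iterate y from -30 to 30, compute RHS = 22·y³ − 17, and check whether it is a (positive or negative) perfect cube.
Check small values of y:
  y = 0: RHS = -17 is not a perfect cube.
  y = 1: RHS = 5 is not a perfect cube.
  y = -1: RHS = -39 is not a perfect cube.
  y = 2: RHS = 159 is not a perfect cube.
  y = -2: RHS = -193 is not a perfect cube.
  y = 3: RHS = 577 is not a perfect cube.
  y = -3: RHS = -611 is not a perfect cube.
Continuing the search up to |y| = 30 finds no solutions either.
No (x, y) in the scanned range satisfies the equation.

No integer solutions with |y| ≤ 30.


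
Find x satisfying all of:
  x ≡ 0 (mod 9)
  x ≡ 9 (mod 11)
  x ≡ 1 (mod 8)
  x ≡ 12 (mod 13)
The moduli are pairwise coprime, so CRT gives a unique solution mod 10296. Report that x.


Product of moduli M = 9 · 11 · 8 · 13 = 10296.
Merge one congruence at a time:
  Start: x ≡ 0 (mod 9).
  Combine with x ≡ 9 (mod 11); new modulus lcm = 99.
    Write x = 0 + 9·t and substitute into x ≡ 9 (mod 11): 9·t ≡ 9 − 0 = 9 (mod 11).
    The inverse of 9 mod 11 is 5 (since 9·5 = 45 = 4·11 + 1), so t ≡ 5·9 = 45 ≡ 1 (mod 11).
    Then x = 0 + 9·1 = 9, valid modulo lcm(9, 11) = 99: x ≡ 9 (mod 99).
  Combine with x ≡ 1 (mod 8); new modulus lcm = 792.
    Write x = 9 + 99·t and substitute into x ≡ 1 (mod 8): 99·t ≡ 1 − 9 = -8 (mod 8).
    Reduce coefficients mod 8: 3·t ≡ 0 (mod 8).
    The inverse of 3 mod 8 is 3 (since 3·3 = 9 = 1·8 + 1), so t ≡ 3·0 = 0 ≡ 0 (mod 8).
    Then x = 9 + 99·0 = 9, valid modulo lcm(99, 8) = 792: x ≡ 9 (mod 792).
  Combine with x ≡ 12 (mod 13); new modulus lcm = 10296.
    Write x = 9 + 792·t and substitute into x ≡ 12 (mod 13): 792·t ≡ 12 − 9 = 3 (mod 13).
    Reduce coefficients mod 13: 12·t ≡ 3 (mod 13).
    The inverse of 12 mod 13 is 12 (since 12·12 = 144 = 11·13 + 1), so t ≡ 12·3 = 36 ≡ 10 (mod 13).
    Then x = 9 + 792·10 = 7929, valid modulo lcm(792, 13) = 10296: x ≡ 7929 (mod 10296).
Verify against each original: 7929 mod 9 = 0, 7929 mod 11 = 9, 7929 mod 8 = 1, 7929 mod 13 = 12.

x ≡ 7929 (mod 10296).


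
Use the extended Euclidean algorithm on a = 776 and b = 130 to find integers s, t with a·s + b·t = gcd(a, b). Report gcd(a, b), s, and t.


Euclidean algorithm on (776, 130) — divide until remainder is 0:
  776 = 5 · 130 + 126
  130 = 1 · 126 + 4
  126 = 31 · 4 + 2
  4 = 2 · 2 + 0
gcd(776, 130) = 2.
Track Bezout coefficients alongside the remainders: start with r₀ = 776 = a·1 + b·0 (s = 1, t = 0) and r₁ = 130 = a·0 + b·1 (s = 0, t = 1); each new remainder r_{k+1} = r_{k-1} − q_k·r_k inherits s_{k+1} = s_{k-1} − q_k·s_k, t_{k+1} = t_{k-1} − q_k·t_k, so r_k = a·s_k + b·t_k at every step:
  q = 5: r = 126, s = 1 − 5·0 = 1, t = 0 − 5·1 = -5  (check: 776·1 + 130·(-5) = 126)
  q = 1: r = 4, s = 0 − 1·1 = -1, t = 1 − 1·(-5) = 6  (check: 776·(-1) + 130·6 = 4)
  q = 31: r = 2, s = 1 − 31·(-1) = 32, t = -5 − 31·6 = -191  (check: 776·32 + 130·(-191) = 2)
The row with r = 2 (the gcd) gives the Bezout coefficients s = 32, t = -191.
Result: 776 · (32) + 130 · (-191) = 2.

gcd(776, 130) = 2; s = 32, t = -191 (check: 776·32 + 130·(-191) = 2).


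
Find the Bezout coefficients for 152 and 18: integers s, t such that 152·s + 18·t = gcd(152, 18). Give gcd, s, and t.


Euclidean algorithm on (152, 18) — divide until remainder is 0:
  152 = 8 · 18 + 8
  18 = 2 · 8 + 2
  8 = 4 · 2 + 0
gcd(152, 18) = 2.
Track Bezout coefficients alongside the remainders: start with r₀ = 152 = a·1 + b·0 (s = 1, t = 0) and r₁ = 18 = a·0 + b·1 (s = 0, t = 1); each new remainder r_{k+1} = r_{k-1} − q_k·r_k inherits s_{k+1} = s_{k-1} − q_k·s_k, t_{k+1} = t_{k-1} − q_k·t_k, so r_k = a·s_k + b·t_k at every step:
  q = 8: r = 8, s = 1 − 8·0 = 1, t = 0 − 8·1 = -8  (check: 152·1 + 18·(-8) = 8)
  q = 2: r = 2, s = 0 − 2·1 = -2, t = 1 − 2·(-8) = 17  (check: 152·(-2) + 18·17 = 2)
The row with r = 2 (the gcd) gives the Bezout coefficients s = -2, t = 17.
Result: 152 · (-2) + 18 · (17) = 2.

gcd(152, 18) = 2; s = -2, t = 17 (check: 152·(-2) + 18·17 = 2).


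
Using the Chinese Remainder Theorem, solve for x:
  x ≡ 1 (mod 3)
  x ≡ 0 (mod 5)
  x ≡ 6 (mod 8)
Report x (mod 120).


Moduli 3, 5, 8 are pairwise coprime; by CRT there is a unique solution modulo M = 3 · 5 · 8 = 120.
Solve pairwise, accumulating the modulus:
  Start with x ≡ 1 (mod 3).
  Combine with x ≡ 0 (mod 5): since gcd(3, 5) = 1, we get a unique residue mod 15.
    Write x = 1 + 3·t and substitute into x ≡ 0 (mod 5): 3·t ≡ 0 − 1 = -1 (mod 5).
    Reduce coefficients mod 5: 3·t ≡ 4 (mod 5).
    The inverse of 3 mod 5 is 2 (since 3·2 = 6 = 1·5 + 1), so t ≡ 2·4 = 8 ≡ 3 (mod 5).
    Then x = 1 + 3·3 = 10, valid modulo lcm(3, 5) = 15: x ≡ 10 (mod 15).
  Combine with x ≡ 6 (mod 8): since gcd(15, 8) = 1, we get a unique residue mod 120.
    Write x = 10 + 15·t and substitute into x ≡ 6 (mod 8): 15·t ≡ 6 − 10 = -4 (mod 8).
    Reduce coefficients mod 8: 7·t ≡ 4 (mod 8).
    The inverse of 7 mod 8 is 7 (since 7·7 = 49 = 6·8 + 1), so t ≡ 7·4 = 28 ≡ 4 (mod 8).
    Then x = 10 + 15·4 = 70, valid modulo lcm(15, 8) = 120: x ≡ 70 (mod 120).
Verify: 70 mod 3 = 1 ✓, 70 mod 5 = 0 ✓, 70 mod 8 = 6 ✓.

x ≡ 70 (mod 120).


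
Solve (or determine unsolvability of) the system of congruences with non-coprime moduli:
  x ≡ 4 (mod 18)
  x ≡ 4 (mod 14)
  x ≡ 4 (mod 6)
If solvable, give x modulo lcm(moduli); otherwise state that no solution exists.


Moduli 18, 14, 6 are not pairwise coprime, so CRT works modulo lcm(m_i) when all pairwise compatibility conditions hold.
Pairwise compatibility: gcd(m_i, m_j) must divide a_i - a_j for every pair.
Merge one congruence at a time:
  Start: x ≡ 4 (mod 18).
  Combine with x ≡ 4 (mod 14): gcd(18, 14) = 2; 4 - 4 = 0, which IS divisible by 2, so compatible.
    Write x = 4 + 18·t and substitute into x ≡ 4 (mod 14): 18·t ≡ 4 − 4 = 0 (mod 14).
    Divide the congruence (and modulus) by g = 2: 9·t ≡ 0 (mod 7).
    Reduce coefficients mod 7: 2·t ≡ 0 (mod 7).
    The inverse of 2 mod 7 is 4 (since 2·4 = 8 = 1·7 + 1), so t ≡ 4·0 = 0 ≡ 0 (mod 7).
    Then x = 4 + 18·0 = 4, valid modulo lcm(18, 14) = 126: x ≡ 4 (mod 126).
  Combine with x ≡ 4 (mod 6): gcd(126, 6) = 6; 4 - 4 = 0, which IS divisible by 6, so compatible.
    Write x = 4 + 126·t and substitute into x ≡ 4 (mod 6): 126·t ≡ 4 − 4 = 0 (mod 6).
    Divide the congruence (and modulus) by g = 6: 21·t ≡ 0 (mod 1).
    Modulo 1 every t works; take t = 0.
    Then x = 4 + 126·0 = 4, valid modulo lcm(126, 6) = 126: x ≡ 4 (mod 126).
Verify: 4 mod 18 = 4, 4 mod 14 = 4, 4 mod 6 = 4.

x ≡ 4 (mod 126).


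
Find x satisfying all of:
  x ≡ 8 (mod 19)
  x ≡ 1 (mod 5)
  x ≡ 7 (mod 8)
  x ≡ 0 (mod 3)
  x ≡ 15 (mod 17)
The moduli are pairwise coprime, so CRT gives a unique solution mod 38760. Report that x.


Product of moduli M = 19 · 5 · 8 · 3 · 17 = 38760.
Merge one congruence at a time:
  Start: x ≡ 8 (mod 19).
  Combine with x ≡ 1 (mod 5); new modulus lcm = 95.
    Write x = 8 + 19·t and substitute into x ≡ 1 (mod 5): 19·t ≡ 1 − 8 = -7 (mod 5).
    Reduce coefficients mod 5: 4·t ≡ 3 (mod 5).
    The inverse of 4 mod 5 is 4 (since 4·4 = 16 = 3·5 + 1), so t ≡ 4·3 = 12 ≡ 2 (mod 5).
    Then x = 8 + 19·2 = 46, valid modulo lcm(19, 5) = 95: x ≡ 46 (mod 95).
  Combine with x ≡ 7 (mod 8); new modulus lcm = 760.
    Write x = 46 + 95·t and substitute into x ≡ 7 (mod 8): 95·t ≡ 7 − 46 = -39 (mod 8).
    Reduce coefficients mod 8: 7·t ≡ 1 (mod 8).
    The inverse of 7 mod 8 is 7 (since 7·7 = 49 = 6·8 + 1), so t ≡ 7·1 = 7 ≡ 7 (mod 8).
    Then x = 46 + 95·7 = 711, valid modulo lcm(95, 8) = 760: x ≡ 711 (mod 760).
  Combine with x ≡ 0 (mod 3); new modulus lcm = 2280.
    Write x = 711 + 760·t and substitute into x ≡ 0 (mod 3): 760·t ≡ 0 − 711 = -711 (mod 3).
    Reduce coefficients mod 3: 1·t ≡ 0 (mod 3).
    So t ≡ 0 (mod 3).
    Then x = 711 + 760·0 = 711, valid modulo lcm(760, 3) = 2280: x ≡ 711 (mod 2280).
  Combine with x ≡ 15 (mod 17); new modulus lcm = 38760.
    Write x = 711 + 2280·t and substitute into x ≡ 15 (mod 17): 2280·t ≡ 15 − 711 = -696 (mod 17).
    Reduce coefficients mod 17: 2·t ≡ 1 (mod 17).
    The inverse of 2 mod 17 is 9 (since 2·9 = 18 = 1·17 + 1), so t ≡ 9·1 = 9 ≡ 9 (mod 17).
    Then x = 711 + 2280·9 = 21231, valid modulo lcm(2280, 17) = 38760: x ≡ 21231 (mod 38760).
Verify against each original: 21231 mod 19 = 8, 21231 mod 5 = 1, 21231 mod 8 = 7, 21231 mod 3 = 0, 21231 mod 17 = 15.

x ≡ 21231 (mod 38760).


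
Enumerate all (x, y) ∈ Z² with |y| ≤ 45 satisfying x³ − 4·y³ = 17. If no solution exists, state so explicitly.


The equation is x³ - 4y³ = 17. For fixed y, x³ = 4·y³ + 17, so a solution requires the RHS to be a perfect cube.
Strategy: iterate y from -45 to 45, compute RHS = 4·y³ + 17, and check whether it is a (positive or negative) perfect cube.
Check small values of y:
  y = 0: RHS = 17 is not a perfect cube.
  y = 1: RHS = 21 is not a perfect cube.
  y = -1: RHS = 13 is not a perfect cube.
  y = 2: RHS = 49 is not a perfect cube.
  y = -2: RHS = -15 is not a perfect cube.
  y = 3: RHS = 125 = (5)³ ⇒ x = 5 works.
  y = -3: RHS = -91 is not a perfect cube.
Continuing the search up to |y| = 45 finds no further solutions beyond those listed.
Collected solutions: (5, 3).

Solutions (with |y| ≤ 45): (5, 3).


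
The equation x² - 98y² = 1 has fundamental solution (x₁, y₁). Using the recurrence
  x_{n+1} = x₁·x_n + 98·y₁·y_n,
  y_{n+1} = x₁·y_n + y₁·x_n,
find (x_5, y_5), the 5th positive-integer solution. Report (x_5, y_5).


Step 1: Find the fundamental solution (x₁, y₁) of x² - 98y² = 1.
  Expand √98 as a continued fraction. a₀ = ⌊√98⌋ = 9; iterate m_{k+1} = d_k·a_k − m_k, d_{k+1} = (98 − m_{k+1}²)/d_k, a_{k+1} = ⌊(a₀ + m_{k+1})/d_{k+1}⌋ (starting m₀ = 0, d₀ = 1), with convergents p_k = a_k·p_{k-1} + p_{k-2}, q_k = a_k·q_{k-1} + q_{k-2} (p₋₁ = 1, q₋₁ = 0):
  k = 0: a₀ = 9; p₀/q₀ = 9/1; p₀² − 98·q₀² = 81 − 98 = -17.
  k = 1: m = 9, d = 17, a = ⌊(9 + 9)/17⌋ = 1; p/q = (1·9 + 1)/(1·1 + 0) = 10/1; p² − 98·q² = 100 − 98 = 2.
  k = 2: m = 8, d = 2, a = ⌊(9 + 8)/2⌋ = 8; p/q = (8·10 + 9)/(8·1 + 1) = 89/9; p² − 98·q² = 7921 − 7938 = -17.
  k = 3: m = 8, d = 17, a = ⌊(9 + 8)/17⌋ = 1; p/q = (1·89 + 10)/(1·9 + 1) = 99/10; p² − 98·q² = 9801 − 9800 = 1.
  The first convergent with p² − 98·q² = 1 gives the fundamental solution (x₁, y₁) = (99, 10).
Step 2: Apply the recurrence (x_{n+1}, y_{n+1}) = (x₁x_n + 98y₁y_n, x₁y_n + y₁x_n) repeatedly.
  From (x_1, y_1) = (99, 10): x_2 = 99·99 + 98·10·10 = 19601; y_2 = 99·10 + 10·99 = 1980.
  From (x_2, y_2) = (19601, 1980): x_3 = 99·19601 + 98·10·1980 = 3880899; y_3 = 99·1980 + 10·19601 = 392030.
  From (x_3, y_3) = (3880899, 392030): x_4 = 99·3880899 + 98·10·392030 = 768398401; y_4 = 99·392030 + 10·3880899 = 77619960.
  From (x_4, y_4) = (768398401, 77619960): x_5 = 99·768398401 + 98·10·77619960 = 152139002499; y_5 = 99·77619960 + 10·768398401 = 15368360050.
Step 3: Verify x_5² - 98·y_5² = 23146276081390728245001 - 23146276081390728245000 = 1 (should be 1). ✓

(x_1, y_1) = (99, 10); (x_5, y_5) = (152139002499, 15368360050).


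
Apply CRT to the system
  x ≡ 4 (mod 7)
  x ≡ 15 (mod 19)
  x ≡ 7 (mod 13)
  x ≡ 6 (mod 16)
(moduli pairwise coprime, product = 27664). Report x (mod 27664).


Product of moduli M = 7 · 19 · 13 · 16 = 27664.
Merge one congruence at a time:
  Start: x ≡ 4 (mod 7).
  Combine with x ≡ 15 (mod 19); new modulus lcm = 133.
    Write x = 4 + 7·t and substitute into x ≡ 15 (mod 19): 7·t ≡ 15 − 4 = 11 (mod 19).
    The inverse of 7 mod 19 is 11 (since 7·11 = 77 = 4·19 + 1), so t ≡ 11·11 = 121 ≡ 7 (mod 19).
    Then x = 4 + 7·7 = 53, valid modulo lcm(7, 19) = 133: x ≡ 53 (mod 133).
  Combine with x ≡ 7 (mod 13); new modulus lcm = 1729.
    Write x = 53 + 133·t and substitute into x ≡ 7 (mod 13): 133·t ≡ 7 − 53 = -46 (mod 13).
    Reduce coefficients mod 13: 3·t ≡ 6 (mod 13).
    The inverse of 3 mod 13 is 9 (since 3·9 = 27 = 2·13 + 1), so t ≡ 9·6 = 54 ≡ 2 (mod 13).
    Then x = 53 + 133·2 = 319, valid modulo lcm(133, 13) = 1729: x ≡ 319 (mod 1729).
  Combine with x ≡ 6 (mod 16); new modulus lcm = 27664.
    Write x = 319 + 1729·t and substitute into x ≡ 6 (mod 16): 1729·t ≡ 6 − 319 = -313 (mod 16).
    Reduce coefficients mod 16: 1·t ≡ 7 (mod 16).
    So t ≡ 7 (mod 16).
    Then x = 319 + 1729·7 = 12422, valid modulo lcm(1729, 16) = 27664: x ≡ 12422 (mod 27664).
Verify against each original: 12422 mod 7 = 4, 12422 mod 19 = 15, 12422 mod 13 = 7, 12422 mod 16 = 6.

x ≡ 12422 (mod 27664).


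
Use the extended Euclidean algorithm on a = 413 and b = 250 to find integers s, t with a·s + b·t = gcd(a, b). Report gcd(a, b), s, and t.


Euclidean algorithm on (413, 250) — divide until remainder is 0:
  413 = 1 · 250 + 163
  250 = 1 · 163 + 87
  163 = 1 · 87 + 76
  87 = 1 · 76 + 11
  76 = 6 · 11 + 10
  11 = 1 · 10 + 1
  10 = 10 · 1 + 0
gcd(413, 250) = 1.
Track Bezout coefficients alongside the remainders: start with r₀ = 413 = a·1 + b·0 (s = 1, t = 0) and r₁ = 250 = a·0 + b·1 (s = 0, t = 1); each new remainder r_{k+1} = r_{k-1} − q_k·r_k inherits s_{k+1} = s_{k-1} − q_k·s_k, t_{k+1} = t_{k-1} − q_k·t_k, so r_k = a·s_k + b·t_k at every step:
  q = 1: r = 163, s = 1 − 1·0 = 1, t = 0 − 1·1 = -1  (check: 413·1 + 250·(-1) = 163)
  q = 1: r = 87, s = 0 − 1·1 = -1, t = 1 − 1·(-1) = 2  (check: 413·(-1) + 250·2 = 87)
  q = 1: r = 76, s = 1 − 1·(-1) = 2, t = -1 − 1·2 = -3  (check: 413·2 + 250·(-3) = 76)
  q = 1: r = 11, s = -1 − 1·2 = -3, t = 2 − 1·(-3) = 5  (check: 413·(-3) + 250·5 = 11)
  q = 6: r = 10, s = 2 − 6·(-3) = 20, t = -3 − 6·5 = -33  (check: 413·20 + 250·(-33) = 10)
  q = 1: r = 1, s = -3 − 1·20 = -23, t = 5 − 1·(-33) = 38  (check: 413·(-23) + 250·38 = 1)
The row with r = 1 (the gcd) gives the Bezout coefficients s = -23, t = 38.
Result: 413 · (-23) + 250 · (38) = 1.

gcd(413, 250) = 1; s = -23, t = 38 (check: 413·(-23) + 250·38 = 1).


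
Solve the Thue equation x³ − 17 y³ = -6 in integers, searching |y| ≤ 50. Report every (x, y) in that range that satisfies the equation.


The equation is x³ - 17y³ = -6. For fixed y, x³ = 17·y³ − 6, so a solution requires the RHS to be a perfect cube.
Strategy: iterate y from -50 to 50, compute RHS = 17·y³ − 6, and check whether it is a (positive or negative) perfect cube.
Check small values of y:
  y = 0: RHS = -6 is not a perfect cube.
  y = 1: RHS = 11 is not a perfect cube.
  y = -1: RHS = -23 is not a perfect cube.
  y = 2: RHS = 130 is not a perfect cube.
  y = -2: RHS = -142 is not a perfect cube.
  y = 3: RHS = 453 is not a perfect cube.
  y = -3: RHS = -465 is not a perfect cube.
Continuing the search up to |y| = 50 finds no solutions either.
No (x, y) in the scanned range satisfies the equation.

No integer solutions with |y| ≤ 50.


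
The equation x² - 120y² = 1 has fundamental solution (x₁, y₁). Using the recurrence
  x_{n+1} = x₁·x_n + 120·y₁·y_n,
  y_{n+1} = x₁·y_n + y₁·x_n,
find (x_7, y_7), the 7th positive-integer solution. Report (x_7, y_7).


Step 1: Find the fundamental solution (x₁, y₁) of x² - 120y² = 1.
  Expand √120 as a continued fraction. a₀ = ⌊√120⌋ = 10; iterate m_{k+1} = d_k·a_k − m_k, d_{k+1} = (120 − m_{k+1}²)/d_k, a_{k+1} = ⌊(a₀ + m_{k+1})/d_{k+1}⌋ (starting m₀ = 0, d₀ = 1), with convergents p_k = a_k·p_{k-1} + p_{k-2}, q_k = a_k·q_{k-1} + q_{k-2} (p₋₁ = 1, q₋₁ = 0):
  k = 0: a₀ = 10; p₀/q₀ = 10/1; p₀² − 120·q₀² = 100 − 120 = -20.
  k = 1: m = 10, d = 20, a = ⌊(10 + 10)/20⌋ = 1; p/q = (1·10 + 1)/(1·1 + 0) = 11/1; p² − 120·q² = 121 − 120 = 1.
  The first convergent with p² − 120·q² = 1 gives the fundamental solution (x₁, y₁) = (11, 1).
Step 2: Apply the recurrence (x_{n+1}, y_{n+1}) = (x₁x_n + 120y₁y_n, x₁y_n + y₁x_n) repeatedly.
  From (x_1, y_1) = (11, 1): x_2 = 11·11 + 120·1·1 = 241; y_2 = 11·1 + 1·11 = 22.
  From (x_2, y_2) = (241, 22): x_3 = 11·241 + 120·1·22 = 5291; y_3 = 11·22 + 1·241 = 483.
  From (x_3, y_3) = (5291, 483): x_4 = 11·5291 + 120·1·483 = 116161; y_4 = 11·483 + 1·5291 = 10604.
  From (x_4, y_4) = (116161, 10604): x_5 = 11·116161 + 120·1·10604 = 2550251; y_5 = 11·10604 + 1·116161 = 232805.
  From (x_5, y_5) = (2550251, 232805): x_6 = 11·2550251 + 120·1·232805 = 55989361; y_6 = 11·232805 + 1·2550251 = 5111106.
  From (x_6, y_6) = (55989361, 5111106): x_7 = 11·55989361 + 120·1·5111106 = 1229215691; y_7 = 11·5111106 + 1·55989361 = 112211527.
Step 3: Verify x_7² - 120·y_7² = 1510971215000607481 - 1510971215000607480 = 1 (should be 1). ✓

(x_1, y_1) = (11, 1); (x_7, y_7) = (1229215691, 112211527).


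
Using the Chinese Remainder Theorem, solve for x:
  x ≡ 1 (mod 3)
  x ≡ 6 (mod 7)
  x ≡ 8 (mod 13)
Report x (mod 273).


Moduli 3, 7, 13 are pairwise coprime; by CRT there is a unique solution modulo M = 3 · 7 · 13 = 273.
Solve pairwise, accumulating the modulus:
  Start with x ≡ 1 (mod 3).
  Combine with x ≡ 6 (mod 7): since gcd(3, 7) = 1, we get a unique residue mod 21.
    Write x = 1 + 3·t and substitute into x ≡ 6 (mod 7): 3·t ≡ 6 − 1 = 5 (mod 7).
    The inverse of 3 mod 7 is 5 (since 3·5 = 15 = 2·7 + 1), so t ≡ 5·5 = 25 ≡ 4 (mod 7).
    Then x = 1 + 3·4 = 13, valid modulo lcm(3, 7) = 21: x ≡ 13 (mod 21).
  Combine with x ≡ 8 (mod 13): since gcd(21, 13) = 1, we get a unique residue mod 273.
    Write x = 13 + 21·t and substitute into x ≡ 8 (mod 13): 21·t ≡ 8 − 13 = -5 (mod 13).
    Reduce coefficients mod 13: 8·t ≡ 8 (mod 13).
    The inverse of 8 mod 13 is 5 (since 8·5 = 40 = 3·13 + 1), so t ≡ 5·8 = 40 ≡ 1 (mod 13).
    Then x = 13 + 21·1 = 34, valid modulo lcm(21, 13) = 273: x ≡ 34 (mod 273).
Verify: 34 mod 3 = 1 ✓, 34 mod 7 = 6 ✓, 34 mod 13 = 8 ✓.

x ≡ 34 (mod 273).


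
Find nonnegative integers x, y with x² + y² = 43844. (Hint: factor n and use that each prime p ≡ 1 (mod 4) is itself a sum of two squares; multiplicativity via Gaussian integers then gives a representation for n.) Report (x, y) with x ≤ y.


Step 1: Factor n = 43844 = 2^2 · 97 · 113.
Step 2: Check the mod-4 condition on each prime factor: 2 = 2 (special); 97 ≡ 1 (mod 4), exponent 1; 113 ≡ 1 (mod 4), exponent 1.
All primes ≡ 3 (mod 4) appear to even exponent (or don't appear), so by the two-squares theorem n IS expressible as a sum of two squares.
Step 3: Build a representation. Group n = k² · m with k = 2 and m = 97 · 113 = 10961 (a product of primes ≡ 1 (mod 4)); a representation of m scales to one of n via (k·x)² + (k·y)² = k²(x² + y²). Each prime p ≡ 1 (mod 4) is itself a sum of two squares; find a² by testing p − a² for a perfect square:
  97: 97 − 1² = 96, 97 − 2² = 93, 97 − 3² = 88, 97 − 4² = 81 = 9² ⇒ 97 = 4² + 9².
  113: 113 − 1² = 112, 113 − 2² = 109, 113 − 3² = 104, 113 − 4² = 97, 113 − 5² = 88, 113 − 6² = 77, 113 − 7² = 64 = 8² ⇒ 113 = 7² + 8².
  Combine using the Brahmagupta–Fibonacci identity (a² + b²)(c² + d²) = (ac − bd)² + (ad + bc)² = (ac + bd)² + (ad − bc)²:
  97 · 113 = 10961: from (4² + 9²)(7² + 8²), take (4·7 − 9·8, 4·8 + 9·7) = (28 − 72, 32 + 63) = (-44, 95); dropping signs (only squares matter) gives (44, 95); check 44² + 95² = 1936 + 9025 = 10961 ✓.
  Scale by k = 2: (2·44, 2·95) = (88, 190).
Step 4: Order so x ≤ y and verify: 88² + 190² = 7744 + 36100 = 43844 = n. ✓

n = 43844 = 88² + 190² (one valid representation with x ≤ y).


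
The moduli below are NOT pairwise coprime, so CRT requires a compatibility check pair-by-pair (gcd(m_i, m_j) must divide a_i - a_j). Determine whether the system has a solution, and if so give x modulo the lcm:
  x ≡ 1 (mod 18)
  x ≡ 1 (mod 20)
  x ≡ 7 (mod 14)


Moduli 18, 20, 14 are not pairwise coprime, so CRT works modulo lcm(m_i) when all pairwise compatibility conditions hold.
Pairwise compatibility: gcd(m_i, m_j) must divide a_i - a_j for every pair.
Merge one congruence at a time:
  Start: x ≡ 1 (mod 18).
  Combine with x ≡ 1 (mod 20): gcd(18, 20) = 2; 1 - 1 = 0, which IS divisible by 2, so compatible.
    Write x = 1 + 18·t and substitute into x ≡ 1 (mod 20): 18·t ≡ 1 − 1 = 0 (mod 20).
    Divide the congruence (and modulus) by g = 2: 9·t ≡ 0 (mod 10).
    The inverse of 9 mod 10 is 9 (since 9·9 = 81 = 8·10 + 1), so t ≡ 9·0 = 0 ≡ 0 (mod 10).
    Then x = 1 + 18·0 = 1, valid modulo lcm(18, 20) = 180: x ≡ 1 (mod 180).
  Combine with x ≡ 7 (mod 14): gcd(180, 14) = 2; 7 - 1 = 6, which IS divisible by 2, so compatible.
    Write x = 1 + 180·t and substitute into x ≡ 7 (mod 14): 180·t ≡ 7 − 1 = 6 (mod 14).
    Divide the congruence (and modulus) by g = 2: 90·t ≡ 3 (mod 7).
    Reduce coefficients mod 7: 6·t ≡ 3 (mod 7).
    The inverse of 6 mod 7 is 6 (since 6·6 = 36 = 5·7 + 1), so t ≡ 6·3 = 18 ≡ 4 (mod 7).
    Then x = 1 + 180·4 = 721, valid modulo lcm(180, 14) = 1260: x ≡ 721 (mod 1260).
Verify: 721 mod 18 = 1, 721 mod 20 = 1, 721 mod 14 = 7.

x ≡ 721 (mod 1260).


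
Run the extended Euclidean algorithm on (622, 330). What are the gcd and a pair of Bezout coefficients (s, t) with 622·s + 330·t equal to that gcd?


Euclidean algorithm on (622, 330) — divide until remainder is 0:
  622 = 1 · 330 + 292
  330 = 1 · 292 + 38
  292 = 7 · 38 + 26
  38 = 1 · 26 + 12
  26 = 2 · 12 + 2
  12 = 6 · 2 + 0
gcd(622, 330) = 2.
Track Bezout coefficients alongside the remainders: start with r₀ = 622 = a·1 + b·0 (s = 1, t = 0) and r₁ = 330 = a·0 + b·1 (s = 0, t = 1); each new remainder r_{k+1} = r_{k-1} − q_k·r_k inherits s_{k+1} = s_{k-1} − q_k·s_k, t_{k+1} = t_{k-1} − q_k·t_k, so r_k = a·s_k + b·t_k at every step:
  q = 1: r = 292, s = 1 − 1·0 = 1, t = 0 − 1·1 = -1  (check: 622·1 + 330·(-1) = 292)
  q = 1: r = 38, s = 0 − 1·1 = -1, t = 1 − 1·(-1) = 2  (check: 622·(-1) + 330·2 = 38)
  q = 7: r = 26, s = 1 − 7·(-1) = 8, t = -1 − 7·2 = -15  (check: 622·8 + 330·(-15) = 26)
  q = 1: r = 12, s = -1 − 1·8 = -9, t = 2 − 1·(-15) = 17  (check: 622·(-9) + 330·17 = 12)
  q = 2: r = 2, s = 8 − 2·(-9) = 26, t = -15 − 2·17 = -49  (check: 622·26 + 330·(-49) = 2)
The row with r = 2 (the gcd) gives the Bezout coefficients s = 26, t = -49.
Result: 622 · (26) + 330 · (-49) = 2.

gcd(622, 330) = 2; s = 26, t = -49 (check: 622·26 + 330·(-49) = 2).


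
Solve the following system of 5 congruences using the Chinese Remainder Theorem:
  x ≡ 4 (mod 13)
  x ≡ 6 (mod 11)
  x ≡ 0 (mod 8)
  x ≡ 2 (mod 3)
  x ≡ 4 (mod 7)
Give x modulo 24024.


Product of moduli M = 13 · 11 · 8 · 3 · 7 = 24024.
Merge one congruence at a time:
  Start: x ≡ 4 (mod 13).
  Combine with x ≡ 6 (mod 11); new modulus lcm = 143.
    Write x = 4 + 13·t and substitute into x ≡ 6 (mod 11): 13·t ≡ 6 − 4 = 2 (mod 11).
    Reduce coefficients mod 11: 2·t ≡ 2 (mod 11).
    The inverse of 2 mod 11 is 6 (since 2·6 = 12 = 1·11 + 1), so t ≡ 6·2 = 12 ≡ 1 (mod 11).
    Then x = 4 + 13·1 = 17, valid modulo lcm(13, 11) = 143: x ≡ 17 (mod 143).
  Combine with x ≡ 0 (mod 8); new modulus lcm = 1144.
    Write x = 17 + 143·t and substitute into x ≡ 0 (mod 8): 143·t ≡ 0 − 17 = -17 (mod 8).
    Reduce coefficients mod 8: 7·t ≡ 7 (mod 8).
    The inverse of 7 mod 8 is 7 (since 7·7 = 49 = 6·8 + 1), so t ≡ 7·7 = 49 ≡ 1 (mod 8).
    Then x = 17 + 143·1 = 160, valid modulo lcm(143, 8) = 1144: x ≡ 160 (mod 1144).
  Combine with x ≡ 2 (mod 3); new modulus lcm = 3432.
    Write x = 160 + 1144·t and substitute into x ≡ 2 (mod 3): 1144·t ≡ 2 − 160 = -158 (mod 3).
    Reduce coefficients mod 3: 1·t ≡ 1 (mod 3).
    So t ≡ 1 (mod 3).
    Then x = 160 + 1144·1 = 1304, valid modulo lcm(1144, 3) = 3432: x ≡ 1304 (mod 3432).
  Combine with x ≡ 4 (mod 7); new modulus lcm = 24024.
    Write x = 1304 + 3432·t and substitute into x ≡ 4 (mod 7): 3432·t ≡ 4 − 1304 = -1300 (mod 7).
    Reduce coefficients mod 7: 2·t ≡ 2 (mod 7).
    The inverse of 2 mod 7 is 4 (since 2·4 = 8 = 1·7 + 1), so t ≡ 4·2 = 8 ≡ 1 (mod 7).
    Then x = 1304 + 3432·1 = 4736, valid modulo lcm(3432, 7) = 24024: x ≡ 4736 (mod 24024).
Verify against each original: 4736 mod 13 = 4, 4736 mod 11 = 6, 4736 mod 8 = 0, 4736 mod 3 = 2, 4736 mod 7 = 4.

x ≡ 4736 (mod 24024).


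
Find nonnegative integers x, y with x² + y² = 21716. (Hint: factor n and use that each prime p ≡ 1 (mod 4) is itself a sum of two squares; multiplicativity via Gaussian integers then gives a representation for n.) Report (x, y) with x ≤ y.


Step 1: Factor n = 21716 = 2^2 · 61 · 89.
Step 2: Check the mod-4 condition on each prime factor: 2 = 2 (special); 61 ≡ 1 (mod 4), exponent 1; 89 ≡ 1 (mod 4), exponent 1.
All primes ≡ 3 (mod 4) appear to even exponent (or don't appear), so by the two-squares theorem n IS expressible as a sum of two squares.
Step 3: Build a representation. Group n = k² · m with k = 2 and m = 61 · 89 = 5429 (a product of primes ≡ 1 (mod 4)); a representation of m scales to one of n via (k·x)² + (k·y)² = k²(x² + y²). Each prime p ≡ 1 (mod 4) is itself a sum of two squares; find a² by testing p − a² for a perfect square:
  61: 61 − 1² = 60, 61 − 2² = 57, 61 − 3² = 52, 61 − 4² = 45, 61 − 5² = 36 = 6² ⇒ 61 = 5² + 6².
  89: 89 − 1² = 88, 89 − 2² = 85, 89 − 3² = 80, 89 − 4² = 73, 89 − 5² = 64 = 8² ⇒ 89 = 5² + 8².
  Combine using the Brahmagupta–Fibonacci identity (a² + b²)(c² + d²) = (ac − bd)² + (ad + bc)² = (ac + bd)² + (ad − bc)²:
  61 · 89 = 5429: from (5² + 6²)(5² + 8²), take (5·5 − 6·8, 5·8 + 6·5) = (25 − 48, 40 + 30) = (-23, 70); dropping signs (only squares matter) gives (23, 70); check 23² + 70² = 529 + 4900 = 5429 ✓.
  Scale by k = 2: (2·23, 2·70) = (46, 140).
Step 4: Order so x ≤ y and verify: 46² + 140² = 2116 + 19600 = 21716 = n. ✓

n = 21716 = 46² + 140² (one valid representation with x ≤ y).


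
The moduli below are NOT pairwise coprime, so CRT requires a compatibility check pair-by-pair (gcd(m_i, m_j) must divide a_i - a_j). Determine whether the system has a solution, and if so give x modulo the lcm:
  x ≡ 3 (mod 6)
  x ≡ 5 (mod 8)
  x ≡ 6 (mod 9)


Moduli 6, 8, 9 are not pairwise coprime, so CRT works modulo lcm(m_i) when all pairwise compatibility conditions hold.
Pairwise compatibility: gcd(m_i, m_j) must divide a_i - a_j for every pair.
Merge one congruence at a time:
  Start: x ≡ 3 (mod 6).
  Combine with x ≡ 5 (mod 8): gcd(6, 8) = 2; 5 - 3 = 2, which IS divisible by 2, so compatible.
    Write x = 3 + 6·t and substitute into x ≡ 5 (mod 8): 6·t ≡ 5 − 3 = 2 (mod 8).
    Divide the congruence (and modulus) by g = 2: 3·t ≡ 1 (mod 4).
    The inverse of 3 mod 4 is 3 (since 3·3 = 9 = 2·4 + 1), so t ≡ 3·1 = 3 ≡ 3 (mod 4).
    Then x = 3 + 6·3 = 21, valid modulo lcm(6, 8) = 24: x ≡ 21 (mod 24).
  Combine with x ≡ 6 (mod 9): gcd(24, 9) = 3; 6 - 21 = -15, which IS divisible by 3, so compatible.
    Write x = 21 + 24·t and substitute into x ≡ 6 (mod 9): 24·t ≡ 6 − 21 = -15 (mod 9).
    Divide the congruence (and modulus) by g = 3: 8·t ≡ -5 (mod 3).
    Reduce coefficients mod 3: 2·t ≡ 1 (mod 3).
    The inverse of 2 mod 3 is 2 (since 2·2 = 4 = 1·3 + 1), so t ≡ 2·1 = 2 ≡ 2 (mod 3).
    Then x = 21 + 24·2 = 69, valid modulo lcm(24, 9) = 72: x ≡ 69 (mod 72).
Verify: 69 mod 6 = 3, 69 mod 8 = 5, 69 mod 9 = 6.

x ≡ 69 (mod 72).


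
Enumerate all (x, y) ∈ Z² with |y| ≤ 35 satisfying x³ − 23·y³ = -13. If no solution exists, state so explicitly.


The equation is x³ - 23y³ = -13. For fixed y, x³ = 23·y³ − 13, so a solution requires the RHS to be a perfect cube.
Strategy: iterate y from -35 to 35, compute RHS = 23·y³ − 13, and check whether it is a (positive or negative) perfect cube.
Check small values of y:
  y = 0: RHS = -13 is not a perfect cube.
  y = 1: RHS = 10 is not a perfect cube.
  y = -1: RHS = -36 is not a perfect cube.
  y = 2: RHS = 171 is not a perfect cube.
  y = -2: RHS = -197 is not a perfect cube.
  y = 3: RHS = 608 is not a perfect cube.
  y = -3: RHS = -634 is not a perfect cube.
Continuing the search up to |y| = 35 finds no solutions either.
No (x, y) in the scanned range satisfies the equation.

No integer solutions with |y| ≤ 35.


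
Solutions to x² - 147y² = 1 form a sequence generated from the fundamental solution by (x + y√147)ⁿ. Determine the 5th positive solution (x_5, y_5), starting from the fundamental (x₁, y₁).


Step 1: Find the fundamental solution (x₁, y₁) of x² - 147y² = 1.
  Expand √147 as a continued fraction. a₀ = ⌊√147⌋ = 12; iterate m_{k+1} = d_k·a_k − m_k, d_{k+1} = (147 − m_{k+1}²)/d_k, a_{k+1} = ⌊(a₀ + m_{k+1})/d_{k+1}⌋ (starting m₀ = 0, d₀ = 1), with convergents p_k = a_k·p_{k-1} + p_{k-2}, q_k = a_k·q_{k-1} + q_{k-2} (p₋₁ = 1, q₋₁ = 0):
  k = 0: a₀ = 12; p₀/q₀ = 12/1; p₀² − 147·q₀² = 144 − 147 = -3.
  k = 1: m = 12, d = 3, a = ⌊(12 + 12)/3⌋ = 8; p/q = (8·12 + 1)/(8·1 + 0) = 97/8; p² − 147·q² = 9409 − 9408 = 1.
  The first convergent with p² − 147·q² = 1 gives the fundamental solution (x₁, y₁) = (97, 8).
Step 2: Apply the recurrence (x_{n+1}, y_{n+1}) = (x₁x_n + 147y₁y_n, x₁y_n + y₁x_n) repeatedly.
  From (x_1, y_1) = (97, 8): x_2 = 97·97 + 147·8·8 = 18817; y_2 = 97·8 + 8·97 = 1552.
  From (x_2, y_2) = (18817, 1552): x_3 = 97·18817 + 147·8·1552 = 3650401; y_3 = 97·1552 + 8·18817 = 301080.
  From (x_3, y_3) = (3650401, 301080): x_4 = 97·3650401 + 147·8·301080 = 708158977; y_4 = 97·301080 + 8·3650401 = 58407968.
  From (x_4, y_4) = (708158977, 58407968): x_5 = 97·708158977 + 147·8·58407968 = 137379191137; y_5 = 97·58407968 + 8·708158977 = 11330844712.
Step 3: Verify x_5² - 147·y_5² = 18873042157456379352769 - 18873042157456379352768 = 1 (should be 1). ✓

(x_1, y_1) = (97, 8); (x_5, y_5) = (137379191137, 11330844712).


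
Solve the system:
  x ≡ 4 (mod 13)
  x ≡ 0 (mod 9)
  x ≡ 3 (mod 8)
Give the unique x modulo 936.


Moduli 13, 9, 8 are pairwise coprime; by CRT there is a unique solution modulo M = 13 · 9 · 8 = 936.
Solve pairwise, accumulating the modulus:
  Start with x ≡ 4 (mod 13).
  Combine with x ≡ 0 (mod 9): since gcd(13, 9) = 1, we get a unique residue mod 117.
    Write x = 4 + 13·t and substitute into x ≡ 0 (mod 9): 13·t ≡ 0 − 4 = -4 (mod 9).
    Reduce coefficients mod 9: 4·t ≡ 5 (mod 9).
    The inverse of 4 mod 9 is 7 (since 4·7 = 28 = 3·9 + 1), so t ≡ 7·5 = 35 ≡ 8 (mod 9).
    Then x = 4 + 13·8 = 108, valid modulo lcm(13, 9) = 117: x ≡ 108 (mod 117).
  Combine with x ≡ 3 (mod 8): since gcd(117, 8) = 1, we get a unique residue mod 936.
    Write x = 108 + 117·t and substitute into x ≡ 3 (mod 8): 117·t ≡ 3 − 108 = -105 (mod 8).
    Reduce coefficients mod 8: 5·t ≡ 7 (mod 8).
    The inverse of 5 mod 8 is 5 (since 5·5 = 25 = 3·8 + 1), so t ≡ 5·7 = 35 ≡ 3 (mod 8).
    Then x = 108 + 117·3 = 459, valid modulo lcm(117, 8) = 936: x ≡ 459 (mod 936).
Verify: 459 mod 13 = 4 ✓, 459 mod 9 = 0 ✓, 459 mod 8 = 3 ✓.

x ≡ 459 (mod 936).


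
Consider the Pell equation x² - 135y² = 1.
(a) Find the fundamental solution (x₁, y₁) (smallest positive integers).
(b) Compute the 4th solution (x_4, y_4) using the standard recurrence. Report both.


Step 1: Find the fundamental solution (x₁, y₁) of x² - 135y² = 1.
  Expand √135 as a continued fraction. a₀ = ⌊√135⌋ = 11; iterate m_{k+1} = d_k·a_k − m_k, d_{k+1} = (135 − m_{k+1}²)/d_k, a_{k+1} = ⌊(a₀ + m_{k+1})/d_{k+1}⌋ (starting m₀ = 0, d₀ = 1), with convergents p_k = a_k·p_{k-1} + p_{k-2}, q_k = a_k·q_{k-1} + q_{k-2} (p₋₁ = 1, q₋₁ = 0):
  k = 0: a₀ = 11; p₀/q₀ = 11/1; p₀² − 135·q₀² = 121 − 135 = -14.
  k = 1: m = 11, d = 14, a = ⌊(11 + 11)/14⌋ = 1; p/q = (1·11 + 1)/(1·1 + 0) = 12/1; p² − 135·q² = 144 − 135 = 9.
  k = 2: m = 3, d = 9, a = ⌊(11 + 3)/9⌋ = 1; p/q = (1·12 + 11)/(1·1 + 1) = 23/2; p² − 135·q² = 529 − 540 = -11.
  k = 3: m = 6, d = 11, a = ⌊(11 + 6)/11⌋ = 1; p/q = (1·23 + 12)/(1·2 + 1) = 35/3; p² − 135·q² = 1225 − 1215 = 10.
  k = 4: m = 5, d = 10, a = ⌊(11 + 5)/10⌋ = 1; p/q = (1·35 + 23)/(1·3 + 2) = 58/5; p² − 135·q² = 3364 − 3375 = -11.
  k = 5: m = 5, d = 11, a = ⌊(11 + 5)/11⌋ = 1; p/q = (1·58 + 35)/(1·5 + 3) = 93/8; p² − 135·q² = 8649 − 8640 = 9.
  k = 6: m = 6, d = 9, a = ⌊(11 + 6)/9⌋ = 1; p/q = (1·93 + 58)/(1·8 + 5) = 151/13; p² − 135·q² = 22801 − 22815 = -14.
  k = 7: m = 3, d = 14, a = ⌊(11 + 3)/14⌋ = 1; p/q = (1·151 + 93)/(1·13 + 8) = 244/21; p² − 135·q² = 59536 − 59535 = 1.
  The first convergent with p² − 135·q² = 1 gives the fundamental solution (x₁, y₁) = (244, 21).
Step 2: Apply the recurrence (x_{n+1}, y_{n+1}) = (x₁x_n + 135y₁y_n, x₁y_n + y₁x_n) repeatedly.
  From (x_1, y_1) = (244, 21): x_2 = 244·244 + 135·21·21 = 119071; y_2 = 244·21 + 21·244 = 10248.
  From (x_2, y_2) = (119071, 10248): x_3 = 244·119071 + 135·21·10248 = 58106404; y_3 = 244·10248 + 21·119071 = 5001003.
  From (x_3, y_3) = (58106404, 5001003): x_4 = 244·58106404 + 135·21·5001003 = 28355806081; y_4 = 244·5001003 + 21·58106404 = 2440479216.
Step 3: Verify x_4² - 135·y_4² = 804051738503276578561 - 804051738503276578560 = 1 (should be 1). ✓

(x_1, y_1) = (244, 21); (x_4, y_4) = (28355806081, 2440479216).


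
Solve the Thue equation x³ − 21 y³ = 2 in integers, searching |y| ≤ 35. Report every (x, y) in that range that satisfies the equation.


The equation is x³ - 21y³ = 2. For fixed y, x³ = 21·y³ + 2, so a solution requires the RHS to be a perfect cube.
Strategy: iterate y from -35 to 35, compute RHS = 21·y³ + 2, and check whether it is a (positive or negative) perfect cube.
Check small values of y:
  y = 0: RHS = 2 is not a perfect cube.
  y = 1: RHS = 23 is not a perfect cube.
  y = -1: RHS = -19 is not a perfect cube.
  y = 2: RHS = 170 is not a perfect cube.
  y = -2: RHS = -166 is not a perfect cube.
  y = 3: RHS = 569 is not a perfect cube.
  y = -3: RHS = -565 is not a perfect cube.
Continuing the search up to |y| = 35 finds no solutions either.
No (x, y) in the scanned range satisfies the equation.

No integer solutions with |y| ≤ 35.


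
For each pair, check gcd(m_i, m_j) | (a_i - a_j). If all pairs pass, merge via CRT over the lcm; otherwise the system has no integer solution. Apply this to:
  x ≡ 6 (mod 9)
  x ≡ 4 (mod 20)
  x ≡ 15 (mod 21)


Moduli 9, 20, 21 are not pairwise coprime, so CRT works modulo lcm(m_i) when all pairwise compatibility conditions hold.
Pairwise compatibility: gcd(m_i, m_j) must divide a_i - a_j for every pair.
Merge one congruence at a time:
  Start: x ≡ 6 (mod 9).
  Combine with x ≡ 4 (mod 20): gcd(9, 20) = 1; 4 - 6 = -2, which IS divisible by 1, so compatible.
    Write x = 6 + 9·t and substitute into x ≡ 4 (mod 20): 9·t ≡ 4 − 6 = -2 (mod 20).
    Reduce coefficients mod 20: 9·t ≡ 18 (mod 20).
    The inverse of 9 mod 20 is 9 (since 9·9 = 81 = 4·20 + 1), so t ≡ 9·18 = 162 ≡ 2 (mod 20).
    Then x = 6 + 9·2 = 24, valid modulo lcm(9, 20) = 180: x ≡ 24 (mod 180).
  Combine with x ≡ 15 (mod 21): gcd(180, 21) = 3; 15 - 24 = -9, which IS divisible by 3, so compatible.
    Write x = 24 + 180·t and substitute into x ≡ 15 (mod 21): 180·t ≡ 15 − 24 = -9 (mod 21).
    Divide the congruence (and modulus) by g = 3: 60·t ≡ -3 (mod 7).
    Reduce coefficients mod 7: 4·t ≡ 4 (mod 7).
    The inverse of 4 mod 7 is 2 (since 4·2 = 8 = 1·7 + 1), so t ≡ 2·4 = 8 ≡ 1 (mod 7).
    Then x = 24 + 180·1 = 204, valid modulo lcm(180, 21) = 1260: x ≡ 204 (mod 1260).
Verify: 204 mod 9 = 6, 204 mod 20 = 4, 204 mod 21 = 15.

x ≡ 204 (mod 1260).
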